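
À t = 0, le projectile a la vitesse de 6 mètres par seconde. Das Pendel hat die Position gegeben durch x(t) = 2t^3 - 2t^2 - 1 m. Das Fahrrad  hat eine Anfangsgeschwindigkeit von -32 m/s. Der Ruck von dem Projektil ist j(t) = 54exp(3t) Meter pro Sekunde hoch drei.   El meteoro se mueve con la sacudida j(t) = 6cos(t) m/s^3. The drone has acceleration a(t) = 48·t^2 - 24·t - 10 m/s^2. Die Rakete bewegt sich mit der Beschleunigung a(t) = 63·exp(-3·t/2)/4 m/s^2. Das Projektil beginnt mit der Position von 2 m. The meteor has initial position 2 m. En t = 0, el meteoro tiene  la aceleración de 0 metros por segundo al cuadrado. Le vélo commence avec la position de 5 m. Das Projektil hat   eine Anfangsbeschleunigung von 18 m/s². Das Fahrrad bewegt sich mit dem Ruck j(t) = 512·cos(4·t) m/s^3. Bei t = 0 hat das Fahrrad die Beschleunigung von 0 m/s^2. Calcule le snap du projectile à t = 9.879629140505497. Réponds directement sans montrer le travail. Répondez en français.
À t = 9.879629140505497, s = 1.20648040147788E+15.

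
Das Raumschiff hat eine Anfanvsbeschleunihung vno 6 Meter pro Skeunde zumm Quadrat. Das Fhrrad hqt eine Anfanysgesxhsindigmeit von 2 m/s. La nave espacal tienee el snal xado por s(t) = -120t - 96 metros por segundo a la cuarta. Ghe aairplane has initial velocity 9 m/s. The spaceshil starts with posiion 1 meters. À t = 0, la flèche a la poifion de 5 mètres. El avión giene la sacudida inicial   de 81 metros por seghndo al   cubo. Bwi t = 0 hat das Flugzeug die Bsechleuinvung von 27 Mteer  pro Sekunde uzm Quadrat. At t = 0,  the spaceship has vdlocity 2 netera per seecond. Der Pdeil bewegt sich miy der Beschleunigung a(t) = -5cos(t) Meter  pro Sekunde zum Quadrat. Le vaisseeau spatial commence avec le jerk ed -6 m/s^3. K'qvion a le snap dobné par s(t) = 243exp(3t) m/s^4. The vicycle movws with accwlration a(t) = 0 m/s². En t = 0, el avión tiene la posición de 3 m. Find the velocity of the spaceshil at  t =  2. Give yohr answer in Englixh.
Starting from snap s(t) = -120·t - 96, we take 3 antiderivatives. Integrating snap and using the initial condition j(0) = -6, we get j(t) = -60·t^2 - 96·t - 6. Integrating jerk and using the initial condition a(0) = 6, we get a(t) = -20·t^3 - 48·t^2 - 6·t + 6. Integrating acceleration and using the initial condition v(0) = 2, we get v(t) = -5·t^4 - 16·t^3 - 3·t^2 + 6·t + 2. From the given velocity equation v(t) = -5·t^4 - 16·t^3 - 3·t^2 + 6·t + 2, we substitute t = 2 to get v = -206.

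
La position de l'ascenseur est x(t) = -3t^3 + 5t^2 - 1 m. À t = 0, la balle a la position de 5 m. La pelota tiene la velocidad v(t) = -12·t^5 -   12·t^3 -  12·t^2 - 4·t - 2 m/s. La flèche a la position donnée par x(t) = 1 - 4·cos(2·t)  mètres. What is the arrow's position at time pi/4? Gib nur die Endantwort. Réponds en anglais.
The answer is 1.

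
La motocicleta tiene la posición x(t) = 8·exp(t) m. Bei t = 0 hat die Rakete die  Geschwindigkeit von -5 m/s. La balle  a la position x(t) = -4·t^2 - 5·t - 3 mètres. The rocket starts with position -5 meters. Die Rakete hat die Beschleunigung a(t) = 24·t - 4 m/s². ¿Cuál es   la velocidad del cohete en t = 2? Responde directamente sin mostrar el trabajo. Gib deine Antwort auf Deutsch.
v(2) = 35.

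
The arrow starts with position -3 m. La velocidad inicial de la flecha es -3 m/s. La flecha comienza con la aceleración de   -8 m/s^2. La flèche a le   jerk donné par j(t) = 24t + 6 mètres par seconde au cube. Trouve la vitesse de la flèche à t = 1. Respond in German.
Wir müssen die Stammfunktion unserer Gleichung für den Ruck j(t) = 24·t + 6 2-mal finden. Durch Integration von dem Ruck und Verwendung der Anfangsbedingung a(0) = -8, erhalten wir a(t) = 12·t^2 + 6·t - 8. Mit ∫a(t)dt und Anwendung von v(0) = -3, finden wir v(t) = 4·t^3 + 3·t^2 - 8·t - 3. Wir haben die Geschwindigkeit v(t) = 4·t^3 + 3·t^2 - 8·t - 3. Durch Einsetzen von t = 1: v(1) = -4.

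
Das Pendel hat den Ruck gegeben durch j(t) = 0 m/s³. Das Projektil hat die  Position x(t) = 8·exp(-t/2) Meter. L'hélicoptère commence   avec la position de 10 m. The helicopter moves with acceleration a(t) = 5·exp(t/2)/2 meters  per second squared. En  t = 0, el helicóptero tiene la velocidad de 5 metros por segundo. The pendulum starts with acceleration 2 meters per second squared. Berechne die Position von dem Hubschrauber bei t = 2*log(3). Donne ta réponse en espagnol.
Debemos encontrar la integral de nuestra ecuación de la aceleración a(t) = 5·exp(t/2)/2 2 veces. La antiderivada de la aceleración es la velocidad. Usando v(0) = 5, obtenemos v(t) = 5·exp(t/2). Integrando la velocidad y usando la condición inicial x(0) = 10, obtenemos x(t) = 10·exp(t/2). Usando x(t) = 10·exp(t/2) y sustituyendo t = 2*log(3), encontramos x = 30.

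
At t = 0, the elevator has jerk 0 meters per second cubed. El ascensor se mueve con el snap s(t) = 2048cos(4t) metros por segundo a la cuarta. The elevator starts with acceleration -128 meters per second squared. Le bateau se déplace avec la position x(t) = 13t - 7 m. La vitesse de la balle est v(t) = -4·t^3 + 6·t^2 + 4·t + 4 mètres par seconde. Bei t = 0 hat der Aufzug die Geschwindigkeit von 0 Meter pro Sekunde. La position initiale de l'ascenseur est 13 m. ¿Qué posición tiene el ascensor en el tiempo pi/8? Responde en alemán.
Um dies zu lösen, müssen wir 4 Stammfunktionen unserer Gleichung für den Snap s(t) = 2048·cos(4·t) finden. Durch Integration von dem Snap und Verwendung der Anfangsbedingung j(0) = 0, erhalten wir j(t) = 512·sin(4·t). Das Integral von dem Ruck ist die Beschleunigung. Mit a(0) = -128 erhalten wir a(t) = -128·cos(4·t). Das Integral von der Beschleunigung ist die Geschwindigkeit. Mit v(0) = 0 erhalten wir v(t) = -32·sin(4·t). Durch Integration von der Geschwindigkeit und Verwendung der Anfangsbedingung x(0) = 13, erhalten wir x(t) = 8·cos(4·t) + 5. Aus der Gleichung für die Position x(t) = 8·cos(4·t) + 5, setzen wir t = pi/8 ein und erhalten x = 5.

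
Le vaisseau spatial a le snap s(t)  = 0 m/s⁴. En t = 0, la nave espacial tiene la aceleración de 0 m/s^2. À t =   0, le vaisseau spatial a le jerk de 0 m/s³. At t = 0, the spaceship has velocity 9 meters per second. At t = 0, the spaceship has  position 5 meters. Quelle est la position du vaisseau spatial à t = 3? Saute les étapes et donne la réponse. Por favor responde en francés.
La réponse est 32.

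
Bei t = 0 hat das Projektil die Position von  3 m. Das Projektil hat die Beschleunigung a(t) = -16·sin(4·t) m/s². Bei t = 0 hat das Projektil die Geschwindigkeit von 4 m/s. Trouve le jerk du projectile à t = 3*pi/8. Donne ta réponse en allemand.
Ausgehend von der Beschleunigung a(t) = -16·sin(4·t), nehmen wir 1 Ableitung. Mit d/dt von a(t) finden wir j(t) = -64·cos(4·t). Mit j(t) = -64·cos(4·t) und Einsetzen von t = 3*pi/8, finden wir j = 0.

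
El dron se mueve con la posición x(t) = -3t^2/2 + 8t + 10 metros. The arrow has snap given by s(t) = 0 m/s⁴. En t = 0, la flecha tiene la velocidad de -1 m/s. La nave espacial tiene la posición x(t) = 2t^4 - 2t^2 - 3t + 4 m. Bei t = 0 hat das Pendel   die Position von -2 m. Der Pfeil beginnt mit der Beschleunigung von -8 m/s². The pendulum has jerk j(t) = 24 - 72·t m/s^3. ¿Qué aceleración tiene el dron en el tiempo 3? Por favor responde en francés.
Nous devons dériver notre équation de la position x(t) = -3·t^2/2 + 8·t + 10 2 fois. En dérivant la position, nous obtenons la vitesse: v(t) = 8 - 3·t. En dérivant la vitesse, nous obtenons l'accélération: a(t) = -3. En utilisant a(t) = -3 et en substituant t = 3, nous trouvons a = -3.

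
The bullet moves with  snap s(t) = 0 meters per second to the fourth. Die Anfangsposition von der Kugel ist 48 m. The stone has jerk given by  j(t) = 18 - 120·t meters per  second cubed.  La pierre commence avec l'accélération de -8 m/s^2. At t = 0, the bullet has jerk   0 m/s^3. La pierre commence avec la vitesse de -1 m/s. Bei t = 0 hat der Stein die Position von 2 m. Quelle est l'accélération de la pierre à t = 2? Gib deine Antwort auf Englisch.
To solve this, we need to take 1 integral of our jerk equation j(t) = 18 - 120·t. Integrating jerk and using the initial condition a(0) = -8, we get a(t) = -60·t^2 + 18·t - 8. We have acceleration a(t) = -60·t^2 + 18·t - 8. Substituting t = 2: a(2) = -212.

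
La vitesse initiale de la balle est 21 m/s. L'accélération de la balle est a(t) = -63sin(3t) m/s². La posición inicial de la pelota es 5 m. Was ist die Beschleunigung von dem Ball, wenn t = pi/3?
Mit a(t) = -63·sin(3·t) und Einsetzen von t = pi/3, finden wir a = 0.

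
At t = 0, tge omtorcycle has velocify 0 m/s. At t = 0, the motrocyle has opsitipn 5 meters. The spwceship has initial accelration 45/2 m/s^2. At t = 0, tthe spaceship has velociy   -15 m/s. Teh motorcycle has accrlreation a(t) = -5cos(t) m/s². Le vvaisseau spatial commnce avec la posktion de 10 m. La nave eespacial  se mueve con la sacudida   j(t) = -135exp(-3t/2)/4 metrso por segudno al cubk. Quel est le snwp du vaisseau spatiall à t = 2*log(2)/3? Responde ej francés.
En partant du jerk j(t) = -135·exp(-3·t/2)/4, nous prenons 1 dérivée. En prenant d/dt de j(t), nous trouvons s(t) = 405·exp(-3·t/2)/8. Nous avons le snap s(t) = 405·exp(-3·t/2)/8. En substituant t = 2*log(2)/3: s(2*log(2)/3) = 405/16.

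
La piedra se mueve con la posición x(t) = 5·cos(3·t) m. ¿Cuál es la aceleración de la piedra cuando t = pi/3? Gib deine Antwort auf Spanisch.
Partiendo de la posición x(t) = 5·cos(3·t), tomamos 2 derivadas. Tomando d/dt de x(t), encontramos v(t) = -15·sin(3·t). Derivando la velocidad, obtenemos la aceleración: a(t) = -45·cos(3·t). Tenemos la aceleración a(t) = -45·cos(3·t). Sustituyendo t = pi/3: a(pi/3) = 45.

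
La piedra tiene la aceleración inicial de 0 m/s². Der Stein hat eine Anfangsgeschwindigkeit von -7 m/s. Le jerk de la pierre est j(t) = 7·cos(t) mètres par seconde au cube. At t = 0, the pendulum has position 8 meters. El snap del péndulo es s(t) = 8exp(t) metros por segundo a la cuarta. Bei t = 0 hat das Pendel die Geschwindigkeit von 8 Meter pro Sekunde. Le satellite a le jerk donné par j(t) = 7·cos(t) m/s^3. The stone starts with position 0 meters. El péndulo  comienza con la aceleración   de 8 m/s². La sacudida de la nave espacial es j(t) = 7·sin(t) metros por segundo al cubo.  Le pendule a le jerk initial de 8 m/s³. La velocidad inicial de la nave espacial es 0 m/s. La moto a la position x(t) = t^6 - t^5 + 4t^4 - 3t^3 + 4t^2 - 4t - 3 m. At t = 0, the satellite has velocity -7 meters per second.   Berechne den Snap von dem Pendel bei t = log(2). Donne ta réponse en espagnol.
Usando s(t) = 8·exp(t) y sustituyendo t = log(2), encontramos s = 16.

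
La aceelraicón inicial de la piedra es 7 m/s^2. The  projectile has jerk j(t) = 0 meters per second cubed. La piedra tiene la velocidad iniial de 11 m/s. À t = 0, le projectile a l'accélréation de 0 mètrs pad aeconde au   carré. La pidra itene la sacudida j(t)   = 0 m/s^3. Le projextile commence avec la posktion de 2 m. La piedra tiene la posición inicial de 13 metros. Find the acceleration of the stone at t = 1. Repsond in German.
Ausgehend von dem Ruck j(t) = 0, nehmen wir 1 Stammfunktion. Das Integral von dem Ruck, mit a(0) = 7, ergibt die Beschleunigung: a(t) = 7. Mit a(t) = 7 und Einsetzen von t = 1, finden wir a = 7.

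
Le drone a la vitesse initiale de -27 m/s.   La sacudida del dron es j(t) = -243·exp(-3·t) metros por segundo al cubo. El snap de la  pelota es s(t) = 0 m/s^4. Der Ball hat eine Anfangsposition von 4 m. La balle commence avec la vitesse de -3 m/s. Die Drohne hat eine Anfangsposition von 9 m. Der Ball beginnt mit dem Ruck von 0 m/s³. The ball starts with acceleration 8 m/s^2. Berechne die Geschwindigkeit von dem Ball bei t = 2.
Wir müssen unsere Gleichung für den Snap s(t) = 0 3-mal integrieren. Durch Integration von dem Snap und Verwendung der Anfangsbedingung j(0) = 0, erhalten wir j(t) = 0. Die Stammfunktion von dem Ruck ist die Beschleunigung. Mit a(0) = 8 erhalten wir a(t) = 8. Die Stammfunktion von der Beschleunigung, mit v(0) = -3, ergibt die Geschwindigkeit: v(t) = 8·t - 3. Aus der Gleichung für die Geschwindigkeit v(t) = 8·t - 3, setzen wir t = 2 ein und erhalten v = 13.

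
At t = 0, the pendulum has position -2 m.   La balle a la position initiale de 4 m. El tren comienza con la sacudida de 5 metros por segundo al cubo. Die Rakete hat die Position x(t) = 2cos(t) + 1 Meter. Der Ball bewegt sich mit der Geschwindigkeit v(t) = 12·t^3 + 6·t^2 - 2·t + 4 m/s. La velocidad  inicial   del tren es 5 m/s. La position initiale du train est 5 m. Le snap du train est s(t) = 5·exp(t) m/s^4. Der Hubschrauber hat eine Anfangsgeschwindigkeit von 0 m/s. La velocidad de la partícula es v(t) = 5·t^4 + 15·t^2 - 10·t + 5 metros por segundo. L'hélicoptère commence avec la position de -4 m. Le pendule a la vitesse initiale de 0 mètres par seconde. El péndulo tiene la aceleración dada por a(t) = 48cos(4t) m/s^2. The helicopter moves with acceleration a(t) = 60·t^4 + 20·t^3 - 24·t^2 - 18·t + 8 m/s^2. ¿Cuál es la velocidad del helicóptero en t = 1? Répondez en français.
Pour résoudre ceci, nous devons prendre 1 intégrale de notre équation de l'accélération a(t) = 60·t^4 + 20·t^3 - 24·t^2 - 18·t + 8. La primitive de l'accélération, avec v(0) = 0, donne la vitesse: v(t) = t·(12·t^4 + 5·t^3 - 8·t^2 - 9·t + 8). Nous avons la vitesse v(t) = t·(12·t^4 + 5·t^3 - 8·t^2 - 9·t + 8). En substituant t = 1: v(1) = 8.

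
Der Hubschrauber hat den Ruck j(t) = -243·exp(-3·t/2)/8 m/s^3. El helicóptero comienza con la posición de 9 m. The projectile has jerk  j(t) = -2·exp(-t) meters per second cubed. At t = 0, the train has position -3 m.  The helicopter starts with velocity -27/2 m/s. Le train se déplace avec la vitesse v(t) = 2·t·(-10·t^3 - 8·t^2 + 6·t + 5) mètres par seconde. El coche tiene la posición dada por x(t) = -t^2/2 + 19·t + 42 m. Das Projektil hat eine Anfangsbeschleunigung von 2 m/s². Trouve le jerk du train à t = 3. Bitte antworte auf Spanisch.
Debemos derivar nuestra ecuación de la velocidad v(t) = 2·t·(-10·t^3 - 8·t^2 + 6·t + 5) 2 veces. Derivando la velocidad, obtenemos la aceleración: a(t) = -20·t^3 - 16·t^2 + 2·t·(-30·t^2 - 16·t + 6) + 12·t + 10. Tomando d/dt de a(t), encontramos j(t) = -120·t^2 + 2·t·(-60·t - 16) - 64·t + 24. Usando j(t) = -120·t^2 + 2·t·(-60·t - 16) - 64·t + 24 y sustituyendo t = 3, encontramos j = -2424.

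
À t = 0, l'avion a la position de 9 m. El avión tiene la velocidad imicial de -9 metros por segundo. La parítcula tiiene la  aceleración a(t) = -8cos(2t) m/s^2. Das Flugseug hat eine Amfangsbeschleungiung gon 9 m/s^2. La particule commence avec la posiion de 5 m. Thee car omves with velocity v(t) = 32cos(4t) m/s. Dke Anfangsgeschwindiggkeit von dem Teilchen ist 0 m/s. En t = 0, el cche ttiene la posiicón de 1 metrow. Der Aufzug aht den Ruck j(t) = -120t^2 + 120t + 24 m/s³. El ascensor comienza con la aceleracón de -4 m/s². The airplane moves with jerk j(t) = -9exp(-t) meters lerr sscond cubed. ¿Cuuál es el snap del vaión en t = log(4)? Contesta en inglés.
We must differentiate our jerk equation j(t) = -9·exp(-t) 1 time. The derivative of jerk gives snap: s(t) = 9·exp(-t). Using s(t) = 9·exp(-t) and substituting t = log(4), we find s = 9/4.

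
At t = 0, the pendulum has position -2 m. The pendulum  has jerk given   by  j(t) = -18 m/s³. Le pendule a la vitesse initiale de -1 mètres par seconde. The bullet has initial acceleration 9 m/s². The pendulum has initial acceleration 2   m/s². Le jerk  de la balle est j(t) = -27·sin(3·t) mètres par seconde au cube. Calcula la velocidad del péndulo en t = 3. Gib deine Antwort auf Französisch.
Nous devons intégrer notre équation du jerk j(t) = -18 2 fois. En intégrant le jerk et en utilisant la condition initiale a(0) = 2, nous obtenons a(t) = 2 - 18·t. La primitive de l'accélération est la vitesse. En utilisant v(0) = -1, nous obtenons v(t) = -9·t^2 + 2·t - 1. En utilisant v(t) = -9·t^2 + 2·t - 1 et en substituant t = 3, nous trouvons v = -76.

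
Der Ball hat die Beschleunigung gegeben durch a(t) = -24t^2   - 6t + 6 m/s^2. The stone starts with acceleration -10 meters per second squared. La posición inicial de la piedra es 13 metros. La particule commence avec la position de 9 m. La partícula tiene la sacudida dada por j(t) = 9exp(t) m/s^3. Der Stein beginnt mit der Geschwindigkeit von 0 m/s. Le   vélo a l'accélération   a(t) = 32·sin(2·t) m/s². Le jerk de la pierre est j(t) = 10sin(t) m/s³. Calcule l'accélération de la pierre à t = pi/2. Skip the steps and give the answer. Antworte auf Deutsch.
Bei t = pi/2, a = 0.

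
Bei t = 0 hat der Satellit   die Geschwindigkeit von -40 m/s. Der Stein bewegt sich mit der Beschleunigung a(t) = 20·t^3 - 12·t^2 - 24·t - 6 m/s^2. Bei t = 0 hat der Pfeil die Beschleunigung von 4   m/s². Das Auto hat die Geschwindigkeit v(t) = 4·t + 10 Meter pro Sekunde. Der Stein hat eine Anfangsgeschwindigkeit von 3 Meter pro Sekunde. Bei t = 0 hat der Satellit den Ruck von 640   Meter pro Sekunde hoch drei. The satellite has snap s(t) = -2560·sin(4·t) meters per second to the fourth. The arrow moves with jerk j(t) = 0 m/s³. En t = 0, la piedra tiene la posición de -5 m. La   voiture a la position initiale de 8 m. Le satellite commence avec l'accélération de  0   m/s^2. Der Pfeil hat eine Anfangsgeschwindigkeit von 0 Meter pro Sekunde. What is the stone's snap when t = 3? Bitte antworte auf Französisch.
Nous devons dériver notre équation de l'accélération a(t) = 20·t^3 - 12·t^2 - 24·t - 6 2 fois. La dérivée de l'accélération donne le jerk: j(t) = 60·t^2 - 24·t - 24. La dérivée du jerk donne le snap: s(t) = 120·t - 24. Nous avons le snap s(t) = 120·t - 24. En substituant t = 3: s(3) = 336.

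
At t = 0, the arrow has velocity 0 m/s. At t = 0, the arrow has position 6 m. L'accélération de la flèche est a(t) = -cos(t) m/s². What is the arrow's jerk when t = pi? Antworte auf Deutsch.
Um dies zu lösen, müssen wir 1 Ableitung unserer Gleichung für die Beschleunigung a(t) = -cos(t) nehmen. Die Ableitung von der Beschleunigung ergibt den Ruck: j(t) = sin(t). Aus der Gleichung für den Ruck j(t) = sin(t), setzen wir t = pi ein und erhalten j = 0.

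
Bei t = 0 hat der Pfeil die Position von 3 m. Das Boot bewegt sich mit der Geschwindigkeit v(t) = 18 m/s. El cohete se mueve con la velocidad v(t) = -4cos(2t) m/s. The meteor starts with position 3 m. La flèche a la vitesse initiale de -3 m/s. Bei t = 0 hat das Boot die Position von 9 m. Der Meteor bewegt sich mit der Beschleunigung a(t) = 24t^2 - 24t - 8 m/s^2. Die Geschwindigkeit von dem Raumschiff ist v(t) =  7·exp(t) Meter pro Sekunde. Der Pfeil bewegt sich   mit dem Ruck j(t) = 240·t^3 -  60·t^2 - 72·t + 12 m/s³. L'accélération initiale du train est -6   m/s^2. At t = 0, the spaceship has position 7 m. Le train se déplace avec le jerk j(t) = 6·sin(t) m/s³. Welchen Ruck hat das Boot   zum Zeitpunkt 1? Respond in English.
We must differentiate our velocity equation v(t) = 18 2 times. Taking d/dt of v(t), we find a(t) = 0. Taking d/dt of a(t), we find j(t) = 0. Using j(t) = 0 and substituting t = 1, we find j = 0.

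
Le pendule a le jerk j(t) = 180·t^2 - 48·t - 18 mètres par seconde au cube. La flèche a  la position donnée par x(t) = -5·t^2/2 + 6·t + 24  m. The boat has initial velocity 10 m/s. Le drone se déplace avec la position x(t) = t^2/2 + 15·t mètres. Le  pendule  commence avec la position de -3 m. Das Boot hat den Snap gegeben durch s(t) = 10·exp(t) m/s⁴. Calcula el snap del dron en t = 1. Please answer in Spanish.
Partiendo de la posición x(t) = t^2/2 + 15·t, tomamos 4 derivadas. Tomando d/dt de x(t), encontramos v(t) = t + 15. Derivando la velocidad, obtenemos la aceleración: a(t) = 1. Tomando d/dt de a(t), encontramos j(t) = 0. La derivada de la sacudida da el snap: s(t) = 0. De la ecuación del snap s(t) = 0, sustituimos t = 1 para obtener s = 0.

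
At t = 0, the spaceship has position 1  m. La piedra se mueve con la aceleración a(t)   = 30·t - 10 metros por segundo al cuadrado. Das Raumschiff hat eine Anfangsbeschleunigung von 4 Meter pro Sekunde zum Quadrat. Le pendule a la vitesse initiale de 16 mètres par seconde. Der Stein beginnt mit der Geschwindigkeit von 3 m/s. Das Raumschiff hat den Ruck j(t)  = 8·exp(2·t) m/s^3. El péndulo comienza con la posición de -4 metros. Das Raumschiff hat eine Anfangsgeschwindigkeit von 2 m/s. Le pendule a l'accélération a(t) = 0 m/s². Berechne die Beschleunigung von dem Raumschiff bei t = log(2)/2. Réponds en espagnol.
Necesitamos integrar nuestra ecuación de la sacudida j(t) = 8·exp(2·t) 1 vez. La antiderivada de la sacudida es la aceleración. Usando a(0) = 4, obtenemos a(t) = 4·exp(2·t). De la ecuación de la aceleración a(t) = 4·exp(2·t), sustituimos t = log(2)/2 para obtener a = 8.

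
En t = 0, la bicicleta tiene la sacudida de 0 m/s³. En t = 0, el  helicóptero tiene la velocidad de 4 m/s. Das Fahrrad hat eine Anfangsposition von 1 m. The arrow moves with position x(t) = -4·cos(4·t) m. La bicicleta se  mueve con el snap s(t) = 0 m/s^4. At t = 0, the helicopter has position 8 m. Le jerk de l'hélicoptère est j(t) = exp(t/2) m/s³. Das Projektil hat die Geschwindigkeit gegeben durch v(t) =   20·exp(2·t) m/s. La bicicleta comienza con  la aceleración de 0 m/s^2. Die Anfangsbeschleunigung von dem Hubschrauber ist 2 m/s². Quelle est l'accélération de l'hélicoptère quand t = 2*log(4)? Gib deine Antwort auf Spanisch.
Para resolver esto, necesitamos tomar 1 integral de nuestra ecuación de la sacudida j(t) = exp(t/2). La integral de la sacudida, con a(0) = 2, da la aceleración: a(t) = 2·exp(t/2). De la ecuación de la aceleración a(t) = 2·exp(t/2), sustituimos t = 2*log(4) para obtener a = 8.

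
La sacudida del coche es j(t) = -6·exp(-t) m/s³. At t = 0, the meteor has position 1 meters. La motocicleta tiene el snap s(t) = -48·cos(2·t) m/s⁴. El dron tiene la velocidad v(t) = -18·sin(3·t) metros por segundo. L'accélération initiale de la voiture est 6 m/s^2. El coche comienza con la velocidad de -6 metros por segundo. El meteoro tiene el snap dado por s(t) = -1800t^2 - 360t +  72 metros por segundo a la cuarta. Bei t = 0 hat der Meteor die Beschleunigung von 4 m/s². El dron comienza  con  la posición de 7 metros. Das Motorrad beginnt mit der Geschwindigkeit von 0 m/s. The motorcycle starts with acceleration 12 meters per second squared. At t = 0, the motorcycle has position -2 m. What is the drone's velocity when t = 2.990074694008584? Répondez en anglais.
We have velocity v(t) = -18·sin(3·t). Substituting t = 2.990074694008584: v(2.990074694008584) = -7.90310766148008.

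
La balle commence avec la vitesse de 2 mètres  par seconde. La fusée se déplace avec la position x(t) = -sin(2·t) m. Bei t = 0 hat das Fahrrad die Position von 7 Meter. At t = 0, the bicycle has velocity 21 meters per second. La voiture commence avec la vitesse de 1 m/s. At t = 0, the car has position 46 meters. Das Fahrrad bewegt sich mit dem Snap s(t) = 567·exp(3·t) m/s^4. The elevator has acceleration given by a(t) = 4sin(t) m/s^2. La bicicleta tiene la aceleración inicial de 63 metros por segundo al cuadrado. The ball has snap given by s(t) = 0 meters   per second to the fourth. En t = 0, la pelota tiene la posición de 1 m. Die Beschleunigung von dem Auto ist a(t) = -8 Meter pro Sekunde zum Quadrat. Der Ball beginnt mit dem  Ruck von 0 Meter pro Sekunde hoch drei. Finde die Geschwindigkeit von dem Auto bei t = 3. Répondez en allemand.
Um dies zu lösen, müssen wir 1 Integral unserer Gleichung für die Beschleunigung a(t) = -8 finden. Die Stammfunktion von der Beschleunigung, mit v(0) = 1, ergibt die Geschwindigkeit: v(t) = 1 - 8·t. Mit v(t) = 1 - 8·t und Einsetzen von t = 3, finden wir v = -23.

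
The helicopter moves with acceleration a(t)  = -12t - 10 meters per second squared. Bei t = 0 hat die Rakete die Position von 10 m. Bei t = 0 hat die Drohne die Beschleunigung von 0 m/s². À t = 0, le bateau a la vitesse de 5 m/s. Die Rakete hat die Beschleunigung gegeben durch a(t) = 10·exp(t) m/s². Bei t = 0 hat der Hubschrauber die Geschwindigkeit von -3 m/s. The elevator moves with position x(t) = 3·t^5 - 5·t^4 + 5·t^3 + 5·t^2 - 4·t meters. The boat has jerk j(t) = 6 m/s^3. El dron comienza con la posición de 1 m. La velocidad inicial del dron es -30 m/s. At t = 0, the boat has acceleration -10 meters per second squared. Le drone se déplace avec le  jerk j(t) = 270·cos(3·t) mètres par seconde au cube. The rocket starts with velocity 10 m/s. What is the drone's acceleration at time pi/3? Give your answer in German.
Ausgehend von dem Ruck j(t) = 270·cos(3·t), nehmen wir 1 Stammfunktion. Mit ∫j(t)dt und Anwendung von a(0) = 0, finden wir a(t) = 90·sin(3·t). Aus der Gleichung für die Beschleunigung a(t) = 90·sin(3·t), setzen wir t = pi/3 ein und erhalten a = 0.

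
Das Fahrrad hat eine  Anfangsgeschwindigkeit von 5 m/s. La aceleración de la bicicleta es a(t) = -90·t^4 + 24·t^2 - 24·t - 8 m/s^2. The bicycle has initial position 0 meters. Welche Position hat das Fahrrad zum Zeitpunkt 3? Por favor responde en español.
Partiendo de la aceleración a(t) = -90·t^4 + 24·t^2 - 24·t - 8, tomamos 2 antiderivadas. La integral de la aceleración, con v(0) = 5, da la velocidad: v(t) = -18·t^5 + 8·t^3 - 12·t^2 - 8·t + 5. La integral de la velocidad es la posición. Usando x(0) = 0, obtenemos x(t) = -3·t^6 + 2·t^4 - 4·t^3 - 4·t^2 + 5·t. De la ecuación de la posición x(t) = -3·t^6 + 2·t^4 - 4·t^3 - 4·t^2 + 5·t, sustituimos t = 3 para obtener x = -2154.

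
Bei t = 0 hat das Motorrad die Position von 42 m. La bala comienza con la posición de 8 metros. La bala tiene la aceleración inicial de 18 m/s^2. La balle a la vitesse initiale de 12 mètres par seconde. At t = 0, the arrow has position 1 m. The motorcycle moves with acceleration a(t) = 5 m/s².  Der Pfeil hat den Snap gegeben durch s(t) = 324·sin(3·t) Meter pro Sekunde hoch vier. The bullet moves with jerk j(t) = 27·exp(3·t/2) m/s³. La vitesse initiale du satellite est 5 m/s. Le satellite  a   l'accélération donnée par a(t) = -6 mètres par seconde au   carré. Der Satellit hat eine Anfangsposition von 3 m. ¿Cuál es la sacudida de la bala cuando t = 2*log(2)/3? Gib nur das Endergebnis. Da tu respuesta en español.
La sacudida en t = 2*log(2)/3 es j = 54.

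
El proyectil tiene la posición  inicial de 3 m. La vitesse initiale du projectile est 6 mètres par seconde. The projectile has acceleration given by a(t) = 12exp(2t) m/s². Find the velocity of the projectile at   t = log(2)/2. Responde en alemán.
Wir müssen unsere Gleichung für die Beschleunigung a(t) = 12·exp(2·t) 1-mal integrieren. Durch Integration von der Beschleunigung und Verwendung der Anfangsbedingung v(0) = 6, erhalten wir v(t) = 6·exp(2·t). Wir haben die Geschwindigkeit v(t) = 6·exp(2·t). Durch Einsetzen von t = log(2)/2: v(log(2)/2) = 12.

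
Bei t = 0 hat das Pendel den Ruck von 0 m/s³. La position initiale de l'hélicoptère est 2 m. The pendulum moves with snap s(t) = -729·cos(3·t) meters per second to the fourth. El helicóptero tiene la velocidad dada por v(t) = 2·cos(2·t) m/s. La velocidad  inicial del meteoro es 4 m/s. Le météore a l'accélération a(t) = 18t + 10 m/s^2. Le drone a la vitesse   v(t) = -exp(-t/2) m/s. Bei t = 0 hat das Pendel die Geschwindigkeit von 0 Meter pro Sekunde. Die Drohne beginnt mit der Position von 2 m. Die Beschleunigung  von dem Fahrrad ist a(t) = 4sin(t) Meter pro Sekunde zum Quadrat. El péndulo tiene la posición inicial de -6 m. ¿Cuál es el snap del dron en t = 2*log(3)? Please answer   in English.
To solve this, we need to take 3 derivatives of our velocity equation v(t) = -exp(-t/2). Differentiating velocity, we get acceleration: a(t) = exp(-t/2)/2. The derivative of acceleration gives jerk: j(t) = -exp(-t/2)/4. The derivative of jerk gives snap: s(t) = exp(-t/2)/8. Using s(t) = exp(-t/2)/8 and substituting t = 2*log(3), we find s = 1/24.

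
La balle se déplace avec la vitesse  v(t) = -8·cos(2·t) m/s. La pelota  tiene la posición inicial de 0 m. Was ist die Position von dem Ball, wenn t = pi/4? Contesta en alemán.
Um dies zu lösen, müssen wir 1 Integral unserer Gleichung für die Geschwindigkeit v(t) = -8·cos(2·t) finden. Durch Integration von der Geschwindigkeit und Verwendung der Anfangsbedingung x(0) = 0, erhalten wir x(t) = -4·sin(2·t). Aus der Gleichung für die Position x(t) = -4·sin(2·t), setzen wir t = pi/4 ein und erhalten x = -4.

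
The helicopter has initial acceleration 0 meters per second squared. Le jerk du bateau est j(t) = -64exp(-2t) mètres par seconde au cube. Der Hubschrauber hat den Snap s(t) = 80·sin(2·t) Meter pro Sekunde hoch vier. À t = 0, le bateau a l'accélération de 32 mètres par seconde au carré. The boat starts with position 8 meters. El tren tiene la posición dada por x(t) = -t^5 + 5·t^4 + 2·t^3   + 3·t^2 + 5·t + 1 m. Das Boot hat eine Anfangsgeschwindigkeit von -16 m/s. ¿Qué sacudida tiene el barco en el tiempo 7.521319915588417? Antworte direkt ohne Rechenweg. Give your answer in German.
j(7.521319915588417) = -0.0000187605040236057.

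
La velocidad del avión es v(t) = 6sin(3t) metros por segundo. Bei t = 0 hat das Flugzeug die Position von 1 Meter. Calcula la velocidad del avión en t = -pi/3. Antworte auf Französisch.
En utilisant v(t) = 6·sin(3·t) et en substituant t = -pi/3, nous trouvons v = 0.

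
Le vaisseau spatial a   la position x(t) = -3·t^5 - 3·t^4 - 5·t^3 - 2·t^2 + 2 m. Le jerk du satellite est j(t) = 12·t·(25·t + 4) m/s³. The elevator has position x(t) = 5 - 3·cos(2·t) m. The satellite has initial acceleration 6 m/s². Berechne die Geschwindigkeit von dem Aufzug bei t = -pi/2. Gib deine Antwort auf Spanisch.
Para resolver esto, necesitamos tomar 1 derivada de nuestra ecuación de la posición x(t) = 5 - 3·cos(2·t). Derivando la posición, obtenemos la velocidad: v(t) = 6·sin(2·t). Usando v(t) = 6·sin(2·t) y sustituyendo t = -pi/2, encontramos v = 0.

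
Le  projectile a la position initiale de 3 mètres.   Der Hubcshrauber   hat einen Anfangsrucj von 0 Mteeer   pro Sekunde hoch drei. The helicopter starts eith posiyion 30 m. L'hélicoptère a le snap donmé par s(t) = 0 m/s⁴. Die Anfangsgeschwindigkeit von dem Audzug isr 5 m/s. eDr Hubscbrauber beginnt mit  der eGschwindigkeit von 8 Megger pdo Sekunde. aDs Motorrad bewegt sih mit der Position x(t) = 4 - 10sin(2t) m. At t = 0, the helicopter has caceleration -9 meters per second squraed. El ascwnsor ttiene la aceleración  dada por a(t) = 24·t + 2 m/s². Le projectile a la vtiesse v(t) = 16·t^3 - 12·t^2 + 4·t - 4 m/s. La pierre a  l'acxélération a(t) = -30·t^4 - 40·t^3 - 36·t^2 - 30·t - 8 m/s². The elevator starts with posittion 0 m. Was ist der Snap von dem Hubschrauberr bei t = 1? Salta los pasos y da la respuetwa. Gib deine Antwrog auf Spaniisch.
En t = 1, s = 0.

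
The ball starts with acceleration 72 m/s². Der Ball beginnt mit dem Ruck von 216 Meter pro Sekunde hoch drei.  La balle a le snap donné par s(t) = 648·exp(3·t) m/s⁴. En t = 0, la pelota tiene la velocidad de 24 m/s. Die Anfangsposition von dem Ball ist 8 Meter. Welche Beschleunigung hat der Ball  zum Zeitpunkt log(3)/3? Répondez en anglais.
To find the answer, we compute 2 antiderivatives of s(t) = 648·exp(3·t). Taking ∫s(t)dt and applying j(0) = 216, we find j(t) = 216·exp(3·t). Integrating jerk and using the initial condition a(0) = 72, we get a(t) = 72·exp(3·t). From the given acceleration equation a(t) = 72·exp(3·t), we substitute t = log(3)/3 to get a = 216.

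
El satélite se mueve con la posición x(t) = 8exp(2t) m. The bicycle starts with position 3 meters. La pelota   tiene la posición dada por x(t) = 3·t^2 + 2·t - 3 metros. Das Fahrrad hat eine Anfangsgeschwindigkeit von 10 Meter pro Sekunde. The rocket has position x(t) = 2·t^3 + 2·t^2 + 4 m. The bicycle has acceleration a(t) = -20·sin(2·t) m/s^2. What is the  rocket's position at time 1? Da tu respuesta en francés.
En utilisant x(t) = 2·t^3 + 2·t^2 + 4 et en substituant t = 1, nous trouvons x = 8.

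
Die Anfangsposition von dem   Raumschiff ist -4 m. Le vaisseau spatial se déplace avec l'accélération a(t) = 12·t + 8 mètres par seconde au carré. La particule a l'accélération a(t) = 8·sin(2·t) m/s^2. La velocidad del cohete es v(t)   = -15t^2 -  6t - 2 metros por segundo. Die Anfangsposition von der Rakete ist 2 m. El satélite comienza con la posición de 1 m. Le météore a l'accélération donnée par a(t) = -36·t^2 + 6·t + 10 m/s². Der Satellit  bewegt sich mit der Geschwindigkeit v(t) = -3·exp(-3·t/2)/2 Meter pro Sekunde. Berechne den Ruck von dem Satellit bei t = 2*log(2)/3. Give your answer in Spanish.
Debemos derivar nuestra ecuación de la velocidad v(t) = -3·exp(-3·t/2)/2 2 veces. La derivada de la velocidad da la aceleración: a(t) = 9·exp(-3·t/2)/4. La derivada de la aceleración da la sacudida: j(t) = -27·exp(-3·t/2)/8. Usando j(t) = -27·exp(-3·t/2)/8 y sustituyendo t = 2*log(2)/3, encontramos j = -27/16.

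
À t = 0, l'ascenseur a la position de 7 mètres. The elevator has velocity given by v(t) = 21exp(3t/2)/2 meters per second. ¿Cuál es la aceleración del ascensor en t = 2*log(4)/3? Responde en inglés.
Starting from velocity v(t) = 21·exp(3·t/2)/2, we take 1 derivative. Taking d/dt of v(t), we find a(t) = 63·exp(3·t/2)/4. We have acceleration a(t) = 63·exp(3·t/2)/4. Substituting t = 2*log(4)/3: a(2*log(4)/3) = 63.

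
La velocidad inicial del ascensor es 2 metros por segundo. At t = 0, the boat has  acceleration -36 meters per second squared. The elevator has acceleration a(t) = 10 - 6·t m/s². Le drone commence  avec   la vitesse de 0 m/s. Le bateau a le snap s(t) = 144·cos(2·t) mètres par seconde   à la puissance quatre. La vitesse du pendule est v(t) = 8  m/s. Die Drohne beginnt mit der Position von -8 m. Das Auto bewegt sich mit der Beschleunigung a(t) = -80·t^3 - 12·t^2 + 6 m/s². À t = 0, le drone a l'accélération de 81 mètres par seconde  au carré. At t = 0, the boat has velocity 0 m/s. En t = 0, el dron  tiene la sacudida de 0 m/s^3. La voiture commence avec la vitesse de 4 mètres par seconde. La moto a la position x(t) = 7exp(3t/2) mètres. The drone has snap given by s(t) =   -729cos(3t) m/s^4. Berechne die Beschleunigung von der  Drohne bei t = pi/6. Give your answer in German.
Um dies zu lösen, müssen wir 2 Integrale unserer Gleichung für den Snap s(t) = -729·cos(3·t) finden. Mit ∫s(t)dt und Anwendung von j(0) = 0, finden wir j(t) = -243·sin(3·t). Das Integral von dem Ruck, mit a(0) = 81, ergibt die Beschleunigung: a(t) = 81·cos(3·t). Wir haben die Beschleunigung a(t) = 81·cos(3·t). Durch Einsetzen von t = pi/6: a(pi/6) = 0.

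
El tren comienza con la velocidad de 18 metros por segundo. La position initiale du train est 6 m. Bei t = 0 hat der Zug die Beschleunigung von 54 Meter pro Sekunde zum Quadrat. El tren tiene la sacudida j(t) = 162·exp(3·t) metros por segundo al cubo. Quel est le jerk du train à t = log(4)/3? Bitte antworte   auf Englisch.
We have jerk j(t) = 162·exp(3·t). Substituting t = log(4)/3: j(log(4)/3) = 648.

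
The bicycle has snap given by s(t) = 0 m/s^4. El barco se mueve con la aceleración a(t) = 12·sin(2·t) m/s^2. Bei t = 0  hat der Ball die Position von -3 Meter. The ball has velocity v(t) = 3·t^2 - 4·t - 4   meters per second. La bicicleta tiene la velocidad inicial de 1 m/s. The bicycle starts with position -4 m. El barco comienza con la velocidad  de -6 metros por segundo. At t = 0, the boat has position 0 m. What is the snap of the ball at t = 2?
Starting from velocity v(t) = 3·t^2 - 4·t - 4, we take 3 derivatives. The derivative of velocity gives acceleration: a(t) = 6·t - 4. Taking d/dt of a(t), we find j(t) = 6. The derivative of jerk gives snap: s(t) = 0. From the given snap equation s(t) = 0, we substitute t = 2 to get s = 0.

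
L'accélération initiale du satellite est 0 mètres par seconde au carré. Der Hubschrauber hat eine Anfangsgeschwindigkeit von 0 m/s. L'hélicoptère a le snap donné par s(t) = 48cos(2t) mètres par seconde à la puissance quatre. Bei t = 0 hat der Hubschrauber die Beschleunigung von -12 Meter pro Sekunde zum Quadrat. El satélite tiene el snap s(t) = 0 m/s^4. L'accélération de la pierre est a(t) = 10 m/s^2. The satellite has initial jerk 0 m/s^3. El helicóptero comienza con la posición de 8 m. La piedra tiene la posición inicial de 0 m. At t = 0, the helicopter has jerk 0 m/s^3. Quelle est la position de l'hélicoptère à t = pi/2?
Nous devons intégrer notre équation du snap s(t) = 48·cos(2·t) 4 fois. L'intégrale du snap est le jerk. En utilisant j(0) = 0, nous obtenons j(t) = 24·sin(2·t). La primitive du jerk est l'accélération. En utilisant a(0) = -12, nous obtenons a(t) = -12·cos(2·t). L'intégrale de l'accélération est la vitesse. En utilisant v(0) = 0, nous obtenons v(t) = -6·sin(2·t). En prenant ∫v(t)dt et en appliquant x(0) = 8, nous trouvons x(t) = 3·cos(2·t) + 5. Nous avons la position x(t) = 3·cos(2·t) + 5. En substituant t = pi/2: x(pi/2) = 2.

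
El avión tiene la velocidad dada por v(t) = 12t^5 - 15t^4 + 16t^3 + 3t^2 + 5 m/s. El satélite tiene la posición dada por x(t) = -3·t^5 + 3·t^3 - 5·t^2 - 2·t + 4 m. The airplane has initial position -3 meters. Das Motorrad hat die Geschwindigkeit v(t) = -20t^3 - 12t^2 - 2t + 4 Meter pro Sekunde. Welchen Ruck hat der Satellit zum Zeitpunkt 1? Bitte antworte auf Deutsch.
Um dies zu lösen, müssen wir 3 Ableitungen unserer Gleichung für die Position x(t) = -3·t^5 + 3·t^3 - 5·t^2 - 2·t + 4 nehmen. Die Ableitung von der Position ergibt die Geschwindigkeit: v(t) = -15·t^4 + 9·t^2 - 10·t - 2. Durch Ableiten von der Geschwindigkeit erhalten wir die Beschleunigung: a(t) = -60·t^3 + 18·t - 10. Mit d/dt von a(t) finden wir j(t) = 18 - 180·t^2. Wir haben den Ruck j(t) = 18 - 180·t^2. Durch Einsetzen von t = 1: j(1) = -162.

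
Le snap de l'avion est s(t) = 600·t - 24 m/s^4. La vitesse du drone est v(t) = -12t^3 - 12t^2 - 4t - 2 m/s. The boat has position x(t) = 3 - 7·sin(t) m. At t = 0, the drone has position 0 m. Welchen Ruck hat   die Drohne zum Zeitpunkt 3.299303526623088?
Um dies zu lösen, müssen wir 2 Ableitungen unserer Gleichung für die Geschwindigkeit v(t) = -12·t^3 - 12·t^2 - 4·t - 2 nehmen. Durch Ableiten von der Geschwindigkeit erhalten wir die Beschleunigung: a(t) = -36·t^2 - 24·t - 4. Die Ableitung von der Beschleunigung ergibt den Ruck: j(t) = -72·t - 24. Mit j(t) = -72·t - 24 und Einsetzen von t = 3.299303526623088, finden wir j = -261.549853916862.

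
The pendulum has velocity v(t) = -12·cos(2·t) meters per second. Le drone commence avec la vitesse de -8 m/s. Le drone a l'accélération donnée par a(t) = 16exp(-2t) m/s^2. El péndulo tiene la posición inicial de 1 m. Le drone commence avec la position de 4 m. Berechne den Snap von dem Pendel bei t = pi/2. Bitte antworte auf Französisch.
Nous devons dériver notre équation de la vitesse v(t) = -12·cos(2·t) 3 fois. En dérivant la vitesse, nous obtenons l'accélération: a(t) = 24·sin(2·t). En dérivant l'accélération, nous obtenons le jerk: j(t) = 48·cos(2·t). En dérivant le jerk, nous obtenons le snap: s(t) = -96·sin(2·t). En utilisant s(t) = -96·sin(2·t) et en substituant t = pi/2, nous trouvons s = 0.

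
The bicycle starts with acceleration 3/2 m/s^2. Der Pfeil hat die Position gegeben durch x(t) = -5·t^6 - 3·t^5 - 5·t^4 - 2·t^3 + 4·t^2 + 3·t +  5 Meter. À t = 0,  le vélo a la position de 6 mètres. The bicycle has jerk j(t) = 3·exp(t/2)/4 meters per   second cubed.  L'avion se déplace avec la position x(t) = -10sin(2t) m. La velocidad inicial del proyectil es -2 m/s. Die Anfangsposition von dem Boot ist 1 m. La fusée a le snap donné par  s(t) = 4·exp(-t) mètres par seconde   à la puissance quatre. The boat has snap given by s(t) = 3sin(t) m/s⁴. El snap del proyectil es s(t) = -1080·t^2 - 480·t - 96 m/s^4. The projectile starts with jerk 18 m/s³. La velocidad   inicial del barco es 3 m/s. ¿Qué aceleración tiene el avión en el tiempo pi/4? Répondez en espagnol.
Para resolver esto, necesitamos tomar 2 derivadas de nuestra ecuación de la posición x(t) = -10·sin(2·t). Tomando d/dt de x(t), encontramos v(t) = -20·cos(2·t). La derivada de la velocidad da la aceleración: a(t) = 40·sin(2·t). Tenemos la aceleración a(t) = 40·sin(2·t). Sustituyendo t = pi/4: a(pi/4) = 40.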